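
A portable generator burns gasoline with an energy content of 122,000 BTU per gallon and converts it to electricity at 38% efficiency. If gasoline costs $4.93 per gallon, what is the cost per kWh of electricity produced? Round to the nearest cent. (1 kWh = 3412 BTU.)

Electrical output per gallon = 122,000 BTU × 0.38 / 3412 BTU/kWh = 13.59 kWh
Cost per kWh = $4.93 / 13.59 kWh = $0.363

$0.36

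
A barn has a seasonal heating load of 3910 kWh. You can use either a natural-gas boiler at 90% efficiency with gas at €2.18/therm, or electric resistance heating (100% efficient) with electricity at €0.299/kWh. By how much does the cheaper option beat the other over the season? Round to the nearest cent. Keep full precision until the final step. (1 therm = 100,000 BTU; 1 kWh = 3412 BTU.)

Heat load = 3910 kWh × 3412 = 13,340,920 BTU
Gas: input = 13,340,920 / 0.90 = 14,823,244 BTU = 148.2 therm → 148.2 × €2.18 = €323.15
Electric: 13,340,920 BTU / 3412 = 3,910 kWh → × €0.299 = €1,169.09
Difference = |€323.15 − €1,169.09| = €845.94

€845.94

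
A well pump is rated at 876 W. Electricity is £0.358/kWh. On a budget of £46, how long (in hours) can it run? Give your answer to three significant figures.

147 h

Energy budget = £46 / £0.358 per kWh = 128.5 kWh = 128,492 Wh
Runtime = 128,492 Wh / 876 W = 146.7 h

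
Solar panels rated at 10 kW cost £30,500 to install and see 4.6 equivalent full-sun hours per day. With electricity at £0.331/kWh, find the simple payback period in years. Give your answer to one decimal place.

Daily generation = 10 kW × 4.6 h = 46 kWh
Annual generation = 46 × 365 = 16790 kWh
Annual savings = 16790 × £0.331 = £5,557.49
Payback = £30,500 / £5,557.49 = 5.49 years

5.5 years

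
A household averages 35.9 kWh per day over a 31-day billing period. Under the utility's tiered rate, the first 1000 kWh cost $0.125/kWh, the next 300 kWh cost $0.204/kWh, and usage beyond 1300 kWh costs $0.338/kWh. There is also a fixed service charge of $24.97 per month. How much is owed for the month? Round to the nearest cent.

$173.00

Usage = 35.9 kWh/day × 31 days = 1112.9 kWh
First 1000 kWh × $0.125 = $125.00
Next 112.9 kWh × $0.204 = $23.03
Remaining tier: 0 kWh (not reached)
Energy charge = $148.03; + service $24.97 = $173.00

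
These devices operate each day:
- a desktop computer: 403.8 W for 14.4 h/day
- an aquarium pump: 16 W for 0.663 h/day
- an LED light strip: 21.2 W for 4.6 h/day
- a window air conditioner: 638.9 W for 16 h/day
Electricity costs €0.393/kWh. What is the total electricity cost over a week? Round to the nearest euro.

€44

desktop computer: 403.8 W × 14.4 h × 7 d = 40,703 Wh = 40.7 kWh
aquarium pump: 16 W × 0.663 h × 7 d = 74 Wh = 0.07426 kWh
LED light strip: 21.2 W × 4.6 h × 7 d = 683 Wh = 0.6826 kWh
window air conditioner: 638.9 W × 16 h × 7 d = 71,557 Wh = 71.56 kWh
Total energy = 40.7 + 0.07426 + 0.6826 + 71.56 = 113 kWh
Cost = 113 kWh × €0.393 = €44.42 ≈ €44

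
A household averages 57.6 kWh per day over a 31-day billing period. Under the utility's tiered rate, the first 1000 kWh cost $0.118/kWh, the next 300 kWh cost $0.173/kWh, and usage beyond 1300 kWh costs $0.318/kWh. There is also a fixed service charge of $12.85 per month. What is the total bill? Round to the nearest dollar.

$337

Usage = 57.6 kWh/day × 31 days = 1785.6 kWh
First 1000 kWh × $0.118 = $118.00
Next 300 kWh × $0.173 = $51.90
Remaining 485.6 kWh × $0.318 = $154.42
Energy charge = $324.32; + service $12.85 = $337.17 ≈ $337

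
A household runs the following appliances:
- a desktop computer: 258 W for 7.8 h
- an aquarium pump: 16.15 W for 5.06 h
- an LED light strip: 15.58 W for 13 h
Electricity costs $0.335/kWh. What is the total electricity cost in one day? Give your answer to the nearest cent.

$0.77

desktop computer: 258 W × 7.8 h = 2,012 Wh = 2.012 kWh
aquarium pump: 16.15 W × 5.06 h = 82 Wh = 0.08172 kWh
LED light strip: 15.58 W × 13 h = 203 Wh = 0.2025 kWh
Total energy = 2.012 + 0.08172 + 0.2025 = 2.297 kWh
Cost = 2.297 kWh × $0.335 = $0.77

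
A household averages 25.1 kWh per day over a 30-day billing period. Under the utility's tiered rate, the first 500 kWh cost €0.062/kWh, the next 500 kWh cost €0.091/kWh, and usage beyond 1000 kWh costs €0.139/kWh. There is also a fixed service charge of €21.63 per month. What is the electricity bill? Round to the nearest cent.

Usage = 25.1 kWh/day × 30 days = 753 kWh
First 500 kWh × €0.062 = €31.00
Next 253 kWh × €0.091 = €23.02
Remaining tier: 0 kWh (not reached)
Energy charge = €54.02; + service €21.63 = €75.65

€75.65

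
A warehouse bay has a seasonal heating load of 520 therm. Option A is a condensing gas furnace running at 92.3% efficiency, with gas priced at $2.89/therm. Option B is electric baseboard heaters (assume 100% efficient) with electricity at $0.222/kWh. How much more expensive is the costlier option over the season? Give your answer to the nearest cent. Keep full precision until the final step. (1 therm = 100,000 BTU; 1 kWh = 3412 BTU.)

Heat load = 520 therm × 100,000 = 52,000,000 BTU
Gas: input = 52,000,000 / 0.923 = 56,338,028 BTU = 563.4 therm → 563.4 × $2.89 = $1,628.17
Electric: 52,000,000 BTU / 3412 = 15,240 kWh → × $0.222 = $3,383.35
Difference = |$1,628.17 − $3,383.35| = $1,755.18

$1755.18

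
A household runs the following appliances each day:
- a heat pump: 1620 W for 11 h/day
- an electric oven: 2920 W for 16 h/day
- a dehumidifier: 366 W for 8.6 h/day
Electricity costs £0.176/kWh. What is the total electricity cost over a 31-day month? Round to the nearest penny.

£369.30

heat pump: 1620 W × 11 h × 31 d = 552,420 Wh = 552.4 kWh
electric oven: 2920 W × 16 h × 31 d = 1,448,320 Wh = 1,448 kWh
dehumidifier: 366 W × 8.6 h × 31 d = 97,576 Wh = 97.58 kWh
Total energy = 552.4 + 1,448 + 97.58 = 2,098 kWh
Cost = 2,098 kWh × £0.176 = £369.30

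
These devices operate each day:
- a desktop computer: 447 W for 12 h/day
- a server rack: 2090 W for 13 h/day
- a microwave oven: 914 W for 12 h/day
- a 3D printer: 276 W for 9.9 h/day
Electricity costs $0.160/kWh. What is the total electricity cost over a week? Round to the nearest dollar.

desktop computer: 447 W × 12 h × 7 d = 37,548 Wh = 37.55 kWh
server rack: 2090 W × 13 h × 7 d = 190,190 Wh = 190.2 kWh
microwave oven: 914 W × 12 h × 7 d = 76,776 Wh = 76.78 kWh
3D printer: 276 W × 9.9 h × 7 d = 19,127 Wh = 19.13 kWh
Total energy = 37.55 + 190.2 + 76.78 + 19.13 = 323.6 kWh
Cost = 323.6 kWh × $0.160 = $51.78 ≈ $52

$52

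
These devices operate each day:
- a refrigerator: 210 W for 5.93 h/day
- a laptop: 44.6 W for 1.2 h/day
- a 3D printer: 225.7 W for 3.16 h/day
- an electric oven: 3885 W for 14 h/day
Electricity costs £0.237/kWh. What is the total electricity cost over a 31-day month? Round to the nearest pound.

refrigerator: 210 W × 5.93 h × 31 d = 38,604 Wh = 38.6 kWh
laptop: 44.6 W × 1.2 h × 31 d = 1,659 Wh = 1.659 kWh
3D printer: 225.7 W × 3.16 h × 31 d = 22,110 Wh = 22.11 kWh
electric oven: 3885 W × 14 h × 31 d = 1,686,090 Wh = 1,686 kWh
Total energy = 38.6 + 1.659 + 22.11 + 1,686 = 1,748 kWh
Cost = 1,748 kWh × £0.237 = £414.39 ≈ £414

£414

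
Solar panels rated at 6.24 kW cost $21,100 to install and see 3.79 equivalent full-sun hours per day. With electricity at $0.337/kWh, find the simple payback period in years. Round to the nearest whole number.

Daily generation = 6.24 kW × 3.79 h = 23.65 kWh
Annual generation = 23.65 × 365 = 8632.1 kWh
Annual savings = 8632.1 × $0.337 = $2,909.02
Payback = $21,100 / $2,909.02 = 7.25 years

7 years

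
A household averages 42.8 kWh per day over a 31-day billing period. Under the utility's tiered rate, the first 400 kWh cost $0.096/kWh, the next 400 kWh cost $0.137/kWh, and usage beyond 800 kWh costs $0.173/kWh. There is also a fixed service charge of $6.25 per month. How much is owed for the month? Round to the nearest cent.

$190.59

Usage = 42.8 kWh/day × 31 days = 1326.8 kWh
First 400 kWh × $0.096 = $38.40
Next 400 kWh × $0.137 = $54.80
Remaining 526.8 kWh × $0.173 = $91.14
Energy charge = $184.34; + service $6.25 = $190.59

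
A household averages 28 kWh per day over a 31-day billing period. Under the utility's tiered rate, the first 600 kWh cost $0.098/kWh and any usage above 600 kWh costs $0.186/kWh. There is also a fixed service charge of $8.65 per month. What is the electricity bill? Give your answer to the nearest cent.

Usage = 28 kWh/day × 31 days = 868 kWh
First 600 kWh × $0.098 = $58.80
Remaining 268 kWh × $0.186 = $49.85
Energy charge = $108.65; + service $8.65 = $117.30

$117.30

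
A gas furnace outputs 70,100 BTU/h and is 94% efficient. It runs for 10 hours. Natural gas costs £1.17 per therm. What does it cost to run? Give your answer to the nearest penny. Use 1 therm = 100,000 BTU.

£8.73

Heat delivered = 70,100 BTU/h × 10 h = 701,000 BTU
Gas input = 701,000 / 0.94 = 745,745 BTU
= 745,745 / 100,000 = 7.457 therm
Cost = 7.457 × £1.17/therm = £8.73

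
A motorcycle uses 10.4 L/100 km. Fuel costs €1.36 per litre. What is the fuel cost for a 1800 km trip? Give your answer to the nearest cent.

Fuel = 10.4 L/100 km × 1800 km / 100 = 187.2 L
Cost = 187.2 L × €1.36/L = €254.59

€254.59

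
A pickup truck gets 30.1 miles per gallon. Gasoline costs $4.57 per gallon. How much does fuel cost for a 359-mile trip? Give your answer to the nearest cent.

$54.51

Fuel = 359 mi / 30.1 mpg = 11.93 gal
Cost = 11.93 gal × $4.57/gal = $54.51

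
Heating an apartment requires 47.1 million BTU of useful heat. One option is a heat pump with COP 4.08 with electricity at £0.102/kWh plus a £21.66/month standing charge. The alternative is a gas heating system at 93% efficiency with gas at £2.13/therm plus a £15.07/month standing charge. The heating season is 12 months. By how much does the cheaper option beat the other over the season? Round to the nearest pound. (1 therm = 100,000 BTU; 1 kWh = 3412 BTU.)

Heat load = 47.1 × 10⁶ BTU = 47,100,000 BTU
Gas: input = 47,100,000 / 0.93 = 50,645,161 BTU = 506.5 therm → 506.5 × £2.13 = £1,078.74; + 12 × £15.07 standing = £1,259.58
Heat pump: 47,100,000 BTU / 3412 = 13,800 kWh heat; / 4.08 = 3,383 kWh in → × £0.102 = £345.11; + 12 × £21.66 standing = £605.03
Difference = |£1,259.58 − £605.03| = £654.56 ≈ £655

£655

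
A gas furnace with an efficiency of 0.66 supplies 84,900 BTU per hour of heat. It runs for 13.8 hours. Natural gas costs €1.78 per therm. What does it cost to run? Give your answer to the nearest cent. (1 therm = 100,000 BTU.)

€31.60

Heat delivered = 84,900 BTU/h × 13.8 h = 1,171,620 BTU
Gas input = 1,171,620 / 0.66 = 1,775,182 BTU
= 1,775,182 / 100,000 = 17.75 therm
Cost = 17.75 × €1.78/therm = €31.60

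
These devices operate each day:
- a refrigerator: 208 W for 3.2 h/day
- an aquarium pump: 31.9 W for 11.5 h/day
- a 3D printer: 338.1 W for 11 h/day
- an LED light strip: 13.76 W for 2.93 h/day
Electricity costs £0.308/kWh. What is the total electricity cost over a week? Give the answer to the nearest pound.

£10

refrigerator: 208 W × 3.2 h × 7 d = 4,659 Wh = 4.659 kWh
aquarium pump: 31.9 W × 11.5 h × 7 d = 2,568 Wh = 2.568 kWh
3D printer: 338.1 W × 11 h × 7 d = 26,034 Wh = 26.03 kWh
LED light strip: 13.76 W × 2.93 h × 7 d = 282 Wh = 0.2822 kWh
Total energy = 4.659 + 2.568 + 26.03 + 0.2822 = 33.54 kWh
Cost = 33.54 kWh × £0.308 = £10.33 ≈ £10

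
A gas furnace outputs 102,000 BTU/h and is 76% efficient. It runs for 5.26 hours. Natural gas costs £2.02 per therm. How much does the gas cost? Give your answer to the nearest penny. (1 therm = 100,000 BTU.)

Heat delivered = 102,000 BTU/h × 5.26 h = 536,520 BTU
Gas input = 536,520 / 0.76 = 705,947 BTU
= 705,947 / 100,000 = 7.059 therm
Cost = 7.059 × £2.02/therm = £14.26

£14.26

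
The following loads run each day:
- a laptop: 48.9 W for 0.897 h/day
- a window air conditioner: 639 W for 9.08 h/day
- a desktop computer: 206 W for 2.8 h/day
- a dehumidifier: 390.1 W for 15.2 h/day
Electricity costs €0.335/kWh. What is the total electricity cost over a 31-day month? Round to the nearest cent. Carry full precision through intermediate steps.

laptop: 48.9 W × 0.897 h × 31 d = 1,360 Wh = 1.36 kWh
window air conditioner: 639 W × 9.08 h × 31 d = 179,866 Wh = 179.9 kWh
desktop computer: 206 W × 2.8 h × 31 d = 17,881 Wh = 17.88 kWh
dehumidifier: 390.1 W × 15.2 h × 31 d = 183,815 Wh = 183.8 kWh
Total energy = 1.36 + 179.9 + 17.88 + 183.8 = 382.9 kWh
Cost = 382.9 kWh × €0.335 = €128.28

€128.28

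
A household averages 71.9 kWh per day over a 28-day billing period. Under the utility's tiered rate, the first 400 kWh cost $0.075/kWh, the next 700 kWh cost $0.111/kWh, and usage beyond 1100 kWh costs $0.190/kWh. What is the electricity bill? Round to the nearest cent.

$281.21

Usage = 71.9 kWh/day × 28 days = 2013.2 kWh
First 400 kWh × $0.075 = $30.00
Next 700 kWh × $0.111 = $77.70
Remaining 913.2 kWh × $0.190 = $173.51
Total = $281.21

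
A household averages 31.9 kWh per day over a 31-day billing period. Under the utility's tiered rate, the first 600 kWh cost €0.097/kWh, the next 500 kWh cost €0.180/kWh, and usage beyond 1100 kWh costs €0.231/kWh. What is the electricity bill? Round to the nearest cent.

Usage = 31.9 kWh/day × 31 days = 988.9 kWh
First 600 kWh × €0.097 = €58.20
Next 388.9 kWh × €0.180 = €70.00
Remaining tier: 0 kWh (not reached)
Total = €128.20

€128.20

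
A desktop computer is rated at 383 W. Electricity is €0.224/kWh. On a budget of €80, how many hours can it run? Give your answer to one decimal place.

Energy budget = €80 / €0.224 per kWh = 357.1 kWh = 357,143 Wh
Runtime = 357,143 Wh / 383 W = 932.5 h

932.5 h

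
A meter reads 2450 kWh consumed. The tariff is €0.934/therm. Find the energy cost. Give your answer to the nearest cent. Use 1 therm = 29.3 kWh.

€78.10

2450 kWh × (0.03413 therm/kWh) = 83.62 therm
Cost = 83.62 therm × €0.934/therm = €78.10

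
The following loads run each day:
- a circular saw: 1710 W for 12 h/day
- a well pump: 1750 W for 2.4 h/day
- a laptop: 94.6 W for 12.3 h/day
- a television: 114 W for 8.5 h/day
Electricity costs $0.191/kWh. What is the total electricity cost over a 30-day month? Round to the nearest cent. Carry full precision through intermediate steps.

circular saw: 1710 W × 12 h × 30 d = 615,600 Wh = 615.6 kWh
well pump: 1750 W × 2.4 h × 30 d = 126,000 Wh = 126 kWh
laptop: 94.6 W × 12.3 h × 30 d = 34,907 Wh = 34.91 kWh
television: 114 W × 8.5 h × 30 d = 29,070 Wh = 29.07 kWh
Total energy = 615.6 + 126 + 34.91 + 29.07 = 805.6 kWh
Cost = 805.6 kWh × $0.191 = $153.87

$153.87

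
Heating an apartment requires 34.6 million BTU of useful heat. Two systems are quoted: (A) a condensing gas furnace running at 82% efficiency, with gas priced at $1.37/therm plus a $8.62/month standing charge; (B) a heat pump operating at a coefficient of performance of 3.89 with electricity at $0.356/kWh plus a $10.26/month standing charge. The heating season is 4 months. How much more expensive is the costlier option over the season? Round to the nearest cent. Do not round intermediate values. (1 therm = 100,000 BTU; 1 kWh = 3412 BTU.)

Heat load = 34.6 × 10⁶ BTU = 34,600,000 BTU
Gas: input = 34,600,000 / 0.82 = 42,195,122 BTU = 422 therm → 422 × $1.37 = $578.07; + 4 × $8.62 standing = $612.55
Heat pump: 34,600,000 BTU / 3412 = 10,140 kWh heat; / 3.89 = 2,607 kWh in → × $0.356 = $928.04; + 4 × $10.26 standing = $969.08
Difference = |$612.55 − $969.08| = $356.53

$356.53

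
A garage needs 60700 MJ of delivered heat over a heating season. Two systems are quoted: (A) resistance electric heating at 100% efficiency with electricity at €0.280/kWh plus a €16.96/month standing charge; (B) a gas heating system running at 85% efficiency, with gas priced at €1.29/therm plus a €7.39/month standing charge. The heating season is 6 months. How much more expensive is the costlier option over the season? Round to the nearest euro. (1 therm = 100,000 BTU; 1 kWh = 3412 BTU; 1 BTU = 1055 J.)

Heat load = 60700 MJ = 60,700,000,000 J / 1055 = 57,535,545 BTU
Gas: input = 57,535,545 / 0.85 = 67,688,876 BTU = 676.9 therm → 676.9 × €1.29 = €873.19; + 6 × €7.39 standing = €917.53
Electric: 57,535,545 BTU / 3412 = 16,860 kWh → × €0.280 = €4,721.56; + 6 × €16.96 standing = €4,823.32
Difference = |€917.53 − €4,823.32| = €3,905.79 ≈ €3906

€3906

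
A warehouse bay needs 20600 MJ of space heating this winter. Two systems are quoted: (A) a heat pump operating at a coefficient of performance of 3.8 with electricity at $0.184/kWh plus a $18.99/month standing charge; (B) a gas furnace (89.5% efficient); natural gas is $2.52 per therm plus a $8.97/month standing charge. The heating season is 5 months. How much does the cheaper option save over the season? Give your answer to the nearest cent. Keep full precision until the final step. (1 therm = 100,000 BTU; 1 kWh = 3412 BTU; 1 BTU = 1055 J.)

Heat load = 20600 MJ = 20,600,000,000 J / 1055 = 19,526,066 BTU
Gas: input = 19,526,066 / 0.895 = 21,816,834 BTU = 218.2 therm → 218.2 × $2.52 = $549.78; + 5 × $8.97 standing = $594.63
Heat pump: 19,526,066 BTU / 3412 = 5,723 kWh heat; / 3.8 = 1,506 kWh in → × $0.184 = $277.10; + 5 × $18.99 standing = $372.05
Difference = |$594.63 − $372.05| = $222.58

$222.58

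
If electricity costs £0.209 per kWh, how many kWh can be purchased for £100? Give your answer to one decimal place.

£100 / £0.209 per kWh = 478.5 kWh

478.5 kWh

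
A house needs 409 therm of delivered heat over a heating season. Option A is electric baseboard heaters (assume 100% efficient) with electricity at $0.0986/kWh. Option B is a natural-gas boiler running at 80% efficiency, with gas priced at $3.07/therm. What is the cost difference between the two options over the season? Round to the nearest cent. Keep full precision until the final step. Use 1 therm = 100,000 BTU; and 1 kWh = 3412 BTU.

Heat load = 409 therm × 100,000 = 40,900,000 BTU
Gas: input = 40,900,000 / 0.80 = 51,125,000 BTU = 511.2 therm → 511.2 × $3.07 = $1,569.54
Electric: 40,900,000 BTU / 3412 = 11,990 kWh → × $0.0986 = $1,181.93
Difference = |$1,569.54 − $1,181.93| = $387.61

$387.61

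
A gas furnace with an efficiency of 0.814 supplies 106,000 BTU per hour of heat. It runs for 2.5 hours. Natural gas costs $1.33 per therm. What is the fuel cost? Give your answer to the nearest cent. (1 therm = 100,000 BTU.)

Heat delivered = 106,000 BTU/h × 2.5 h = 265,000 BTU
Gas input = 265,000 / 0.814 = 325,553 BTU
= 325,553 / 100,000 = 3.256 therm
Cost = 3.256 × $1.33/therm = $4.33

$4.33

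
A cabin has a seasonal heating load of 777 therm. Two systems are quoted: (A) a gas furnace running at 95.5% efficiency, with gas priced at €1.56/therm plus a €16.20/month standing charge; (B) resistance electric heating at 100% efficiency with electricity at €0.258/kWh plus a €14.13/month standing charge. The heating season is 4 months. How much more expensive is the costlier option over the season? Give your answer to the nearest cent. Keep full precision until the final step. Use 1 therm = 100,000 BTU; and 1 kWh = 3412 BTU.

€4597.81

Heat load = 777 therm × 100,000 = 77,700,000 BTU
Gas: input = 77,700,000 / 0.955 = 81,361,257 BTU = 813.6 therm → 813.6 × €1.56 = €1,269.24; + 4 × €16.20 standing = €1,334.04
Electric: 77,700,000 BTU / 3412 = 22,770 kWh → × €0.258 = €5,875.32; + 4 × €14.13 standing = €5,931.84
Difference = |€1,334.04 − €5,931.84| = €4,597.81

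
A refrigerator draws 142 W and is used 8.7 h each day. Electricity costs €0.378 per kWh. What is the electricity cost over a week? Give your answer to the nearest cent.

€3.27

Energy = 142 W × 8.7 h/day × 7 days = 8,648 Wh = 8.648 kWh
Cost = 8.648 kWh × €0.378/kWh = €3.27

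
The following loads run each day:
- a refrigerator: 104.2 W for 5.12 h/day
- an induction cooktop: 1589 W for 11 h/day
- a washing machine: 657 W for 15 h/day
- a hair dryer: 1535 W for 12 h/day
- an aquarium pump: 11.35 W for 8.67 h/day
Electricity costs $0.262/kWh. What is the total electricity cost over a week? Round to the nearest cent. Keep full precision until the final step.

$85.07

refrigerator: 104.2 W × 5.12 h × 7 d = 3,735 Wh = 3.735 kWh
induction cooktop: 1589 W × 11 h × 7 d = 122,353 Wh = 122.4 kWh
washing machine: 657 W × 15 h × 7 d = 68,985 Wh = 68.98 kWh
hair dryer: 1535 W × 12 h × 7 d = 128,940 Wh = 128.9 kWh
aquarium pump: 11.35 W × 8.67 h × 7 d = 689 Wh = 0.6888 kWh
Total energy = 3.735 + 122.4 + 68.98 + 128.9 + 0.6888 = 324.7 kWh
Cost = 324.7 kWh × $0.262 = $85.07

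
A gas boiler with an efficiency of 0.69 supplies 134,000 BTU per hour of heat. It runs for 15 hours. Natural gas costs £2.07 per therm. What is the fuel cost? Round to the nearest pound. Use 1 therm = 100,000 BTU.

£60

Heat delivered = 134,000 BTU/h × 15 h = 2,010,000 BTU
Gas input = 2,010,000 / 0.69 = 2,913,043 BTU
= 2,913,043 / 100,000 = 29.13 therm
Cost = 29.13 × £2.07/therm = £60.30 ≈ £60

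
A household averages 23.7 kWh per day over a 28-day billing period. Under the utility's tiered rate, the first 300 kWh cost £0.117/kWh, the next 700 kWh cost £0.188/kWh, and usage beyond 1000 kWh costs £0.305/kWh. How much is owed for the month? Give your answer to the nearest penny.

Usage = 23.7 kWh/day × 28 days = 663.6 kWh
First 300 kWh × £0.117 = £35.10
Next 363.6 kWh × £0.188 = £68.36
Remaining tier: 0 kWh (not reached)
Total = £103.46

£103.46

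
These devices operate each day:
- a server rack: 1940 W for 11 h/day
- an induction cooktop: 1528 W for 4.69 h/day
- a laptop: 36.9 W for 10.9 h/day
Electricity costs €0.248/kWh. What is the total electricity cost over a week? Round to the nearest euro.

€50

server rack: 1940 W × 11 h × 7 d = 149,380 Wh = 149.4 kWh
induction cooktop: 1528 W × 4.69 h × 7 d = 50,164 Wh = 50.16 kWh
laptop: 36.9 W × 10.9 h × 7 d = 2,815 Wh = 2.815 kWh
Total energy = 149.4 + 50.16 + 2.815 = 202.4 kWh
Cost = 202.4 kWh × €0.248 = €50.19 ≈ €50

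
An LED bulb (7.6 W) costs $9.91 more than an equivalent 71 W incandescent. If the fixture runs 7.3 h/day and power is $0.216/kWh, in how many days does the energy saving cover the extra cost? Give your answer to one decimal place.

Power saved = 71 − 7.6 = 63.4 W
Daily energy saved = 63.4 W × 7.3 h = 462.8 Wh = 0.46282 kWh
Daily savings = 0.46282 × $0.216 = $0.1000
Payback = $9.91 / $0.1000 per day = 99.13 days

99.1 days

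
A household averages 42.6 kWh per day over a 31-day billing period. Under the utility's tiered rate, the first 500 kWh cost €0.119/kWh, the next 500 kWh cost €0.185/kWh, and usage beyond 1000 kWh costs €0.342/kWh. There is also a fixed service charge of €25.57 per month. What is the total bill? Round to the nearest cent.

€287.22

Usage = 42.6 kWh/day × 31 days = 1320.6 kWh
First 500 kWh × €0.119 = €59.50
Next 500 kWh × €0.185 = €92.50
Remaining 320.6 kWh × €0.342 = €109.65
Energy charge = €261.65; + service €25.57 = €287.22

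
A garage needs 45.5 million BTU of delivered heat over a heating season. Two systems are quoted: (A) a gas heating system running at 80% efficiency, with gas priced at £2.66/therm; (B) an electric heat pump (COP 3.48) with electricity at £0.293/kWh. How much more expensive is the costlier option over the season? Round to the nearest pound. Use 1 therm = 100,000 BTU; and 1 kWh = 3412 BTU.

Heat load = 45.5 × 10⁶ BTU = 45,500,000 BTU
Gas: input = 45,500,000 / 0.80 = 56,875,000 BTU = 568.8 therm → 568.8 × £2.66 = £1,512.88
Heat pump: 45,500,000 BTU / 3412 = 13,340 kWh heat; / 3.48 = 3,832 kWh in → × £0.293 = £1,122.77
Difference = |£1,512.88 − £1,122.77| = £390.11 ≈ £390

£390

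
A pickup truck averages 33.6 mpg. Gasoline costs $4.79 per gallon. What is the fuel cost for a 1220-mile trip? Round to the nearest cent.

$173.92

Fuel = 1220 mi / 33.6 mpg = 36.31 gal
Cost = 36.31 gal × $4.79/gal = $173.92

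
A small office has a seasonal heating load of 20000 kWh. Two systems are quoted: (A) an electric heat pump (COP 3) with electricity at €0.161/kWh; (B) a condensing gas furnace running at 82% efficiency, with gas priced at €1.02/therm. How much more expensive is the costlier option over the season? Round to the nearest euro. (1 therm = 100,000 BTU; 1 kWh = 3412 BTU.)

Heat load = 20000 kWh × 3412 = 68,240,000 BTU
Gas: input = 68,240,000 / 0.82 = 83,219,512 BTU = 832.2 therm → 832.2 × €1.02 = €848.84
Heat pump: 68,240,000 BTU / 3412 = 20,000 kWh heat; / 3 = 6,667 kWh in → × €0.161 = €1,073.33
Difference = |€848.84 − €1,073.33| = €224.49 ≈ €224

€224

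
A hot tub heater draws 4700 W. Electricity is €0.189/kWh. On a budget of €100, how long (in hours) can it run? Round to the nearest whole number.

113 h

Energy budget = €100 / €0.189 per kWh = 529.1 kWh = 529,101 Wh
Runtime = 529,101 Wh / 4700 W = 112.6 h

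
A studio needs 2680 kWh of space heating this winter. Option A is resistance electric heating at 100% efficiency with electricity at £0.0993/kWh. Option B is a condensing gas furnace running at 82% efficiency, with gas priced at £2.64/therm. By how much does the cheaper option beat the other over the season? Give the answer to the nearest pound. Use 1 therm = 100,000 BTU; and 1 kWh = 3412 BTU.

£28

Heat load = 2680 kWh × 3412 = 9,144,160 BTU
Gas: input = 9,144,160 / 0.820 = 11,151,415 BTU = 111.5 therm → 111.5 × £2.64 = £294.40
Electric: 9,144,160 BTU / 3412 = 2,680 kWh → × £0.0993 = £266.12
Difference = |£294.40 − £266.12| = £28.27 ≈ £28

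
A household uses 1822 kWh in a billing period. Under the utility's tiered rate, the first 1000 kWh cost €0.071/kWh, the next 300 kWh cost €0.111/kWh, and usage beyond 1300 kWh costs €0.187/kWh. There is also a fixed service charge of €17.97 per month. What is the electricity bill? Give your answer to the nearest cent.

First 1000 kWh × €0.071 = €71.00
Next 300 kWh × €0.111 = €33.30
Remaining 522 kWh × €0.187 = €97.61
Energy charge = €201.91; + service €17.97 = €219.88

€219.88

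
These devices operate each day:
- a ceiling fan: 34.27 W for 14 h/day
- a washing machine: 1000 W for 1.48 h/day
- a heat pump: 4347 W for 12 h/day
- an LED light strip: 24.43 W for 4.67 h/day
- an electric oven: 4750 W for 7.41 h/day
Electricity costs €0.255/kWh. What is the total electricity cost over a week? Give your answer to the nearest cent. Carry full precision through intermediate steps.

ceiling fan: 34.27 W × 14 h × 7 d = 3,358 Wh = 3.358 kWh
washing machine: 1000 W × 1.48 h × 7 d = 10,360 Wh = 10.36 kWh
heat pump: 4347 W × 12 h × 7 d = 365,148 Wh = 365.1 kWh
LED light strip: 24.43 W × 4.67 h × 7 d = 799 Wh = 0.7986 kWh
electric oven: 4750 W × 7.41 h × 7 d = 246,382 Wh = 246.4 kWh
Total energy = 3.358 + 10.36 + 365.1 + 0.7986 + 246.4 = 626 kWh
Cost = 626 kWh × €0.255 = €159.64

€159.64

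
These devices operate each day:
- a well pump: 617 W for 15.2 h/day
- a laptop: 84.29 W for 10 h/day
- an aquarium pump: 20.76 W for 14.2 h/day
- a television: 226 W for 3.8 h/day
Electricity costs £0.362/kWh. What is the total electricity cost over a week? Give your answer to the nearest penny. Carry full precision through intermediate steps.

£28.82

well pump: 617 W × 15.2 h × 7 d = 65,649 Wh = 65.65 kWh
laptop: 84.29 W × 10 h × 7 d = 5,900 Wh = 5.9 kWh
aquarium pump: 20.76 W × 14.2 h × 7 d = 2,064 Wh = 2.064 kWh
television: 226 W × 3.8 h × 7 d = 6,012 Wh = 6.012 kWh
Total energy = 65.65 + 5.9 + 2.064 + 6.012 = 79.62 kWh
Cost = 79.62 kWh × £0.362 = £28.82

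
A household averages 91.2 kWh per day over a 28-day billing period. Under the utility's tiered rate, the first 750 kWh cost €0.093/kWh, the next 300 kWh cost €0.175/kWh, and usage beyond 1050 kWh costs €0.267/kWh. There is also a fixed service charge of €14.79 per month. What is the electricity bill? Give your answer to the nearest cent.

€538.50

Usage = 91.2 kWh/day × 28 days = 2553.6 kWh
First 750 kWh × €0.093 = €69.75
Next 300 kWh × €0.175 = €52.50
Remaining 1503.6 kWh × €0.267 = €401.46
Energy charge = €523.71; + service €14.79 = €538.50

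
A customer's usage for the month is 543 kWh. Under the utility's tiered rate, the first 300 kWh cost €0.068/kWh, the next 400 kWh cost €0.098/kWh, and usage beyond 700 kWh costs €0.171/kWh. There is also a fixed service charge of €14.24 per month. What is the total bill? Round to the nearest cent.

First 300 kWh × €0.068 = €20.40
Next 243 kWh × €0.098 = €23.81
Remaining tier: 0 kWh (not reached)
Energy charge = €44.21; + service €14.24 = €58.45

€58.45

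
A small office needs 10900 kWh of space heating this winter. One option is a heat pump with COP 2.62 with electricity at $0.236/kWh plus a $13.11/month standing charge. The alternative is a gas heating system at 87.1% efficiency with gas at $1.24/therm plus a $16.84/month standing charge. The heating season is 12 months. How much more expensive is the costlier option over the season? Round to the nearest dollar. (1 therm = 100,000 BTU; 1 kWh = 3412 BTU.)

$408

Heat load = 10900 kWh × 3412 = 37,190,800 BTU
Gas: input = 37,190,800 / 0.871 = 42,698,967 BTU = 427 therm → 427 × $1.24 = $529.47; + 12 × $16.84 standing = $731.55
Heat pump: 37,190,800 BTU / 3412 = 10,900 kWh heat; / 2.62 = 4,160 kWh in → × $0.236 = $981.83; + 12 × $13.11 standing = $1,139.15
Difference = |$731.55 − $1,139.15| = $407.60 ≈ $408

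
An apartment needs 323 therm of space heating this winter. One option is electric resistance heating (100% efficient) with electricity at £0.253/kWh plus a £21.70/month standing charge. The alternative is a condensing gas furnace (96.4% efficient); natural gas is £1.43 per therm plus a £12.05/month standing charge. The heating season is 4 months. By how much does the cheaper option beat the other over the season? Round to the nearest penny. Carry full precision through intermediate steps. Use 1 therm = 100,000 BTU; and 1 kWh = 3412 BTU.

Heat load = 323 therm × 100,000 = 32,300,000 BTU
Gas: input = 32,300,000 / 0.964 = 33,506,224 BTU = 335.1 therm → 335.1 × £1.43 = £479.14; + 4 × £12.05 standing = £527.34
Electric: 32,300,000 BTU / 3412 = 9,467 kWh → × £0.253 = £2,395.05; + 4 × £21.70 standing = £2,481.85
Difference = |£527.34 − £2,481.85| = £1,954.51

£1954.51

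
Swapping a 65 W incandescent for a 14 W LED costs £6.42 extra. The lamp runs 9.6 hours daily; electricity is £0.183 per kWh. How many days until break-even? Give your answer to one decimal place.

71.7 days

Power saved = 65 − 14 = 51 W
Daily energy saved = 51 W × 9.6 h = 489.6 Wh = 0.4896 kWh
Daily savings = 0.4896 × £0.183 = £0.0896
Payback = £6.42 / £0.0896 per day = 71.65 days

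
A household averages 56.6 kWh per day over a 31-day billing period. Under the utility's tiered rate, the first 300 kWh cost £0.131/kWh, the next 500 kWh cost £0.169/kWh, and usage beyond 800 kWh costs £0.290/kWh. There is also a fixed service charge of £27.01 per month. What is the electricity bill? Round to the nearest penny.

£427.64

Usage = 56.6 kWh/day × 31 days = 1754.6 kWh
First 300 kWh × £0.131 = £39.30
Next 500 kWh × £0.169 = £84.50
Remaining 954.6 kWh × £0.290 = £276.83
Energy charge = £400.63; + service £27.01 = £427.64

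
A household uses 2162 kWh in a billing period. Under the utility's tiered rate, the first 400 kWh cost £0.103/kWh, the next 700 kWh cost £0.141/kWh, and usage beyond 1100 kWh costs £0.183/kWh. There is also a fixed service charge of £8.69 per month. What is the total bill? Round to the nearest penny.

First 400 kWh × £0.103 = £41.20
Next 700 kWh × £0.141 = £98.70
Remaining 1062 kWh × £0.183 = £194.35
Energy charge = £334.25; + service £8.69 = £342.94

£342.94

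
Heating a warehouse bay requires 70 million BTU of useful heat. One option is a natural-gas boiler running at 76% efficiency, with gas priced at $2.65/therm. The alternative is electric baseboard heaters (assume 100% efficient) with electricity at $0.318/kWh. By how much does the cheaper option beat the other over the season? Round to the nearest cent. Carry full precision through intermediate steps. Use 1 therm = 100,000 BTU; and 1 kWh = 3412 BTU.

$4083.24

Heat load = 70 × 10⁶ BTU = 70,000,000 BTU
Gas: input = 70,000,000 / 0.76 = 92,105,263 BTU = 921.1 therm → 921.1 × $2.65 = $2,440.79
Electric: 70,000,000 BTU / 3412 = 20,520 kWh → × $0.318 = $6,524.03
Difference = |$2,440.79 − $6,524.03| = $4,083.24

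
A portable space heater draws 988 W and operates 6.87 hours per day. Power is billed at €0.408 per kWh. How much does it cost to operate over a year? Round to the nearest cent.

€1010.80

Energy = 988 W × 6.87 h/day × 365 days = 2,477,459 Wh = 2,477 kWh
Cost = 2,477 kWh × €0.408/kWh = €1,010.80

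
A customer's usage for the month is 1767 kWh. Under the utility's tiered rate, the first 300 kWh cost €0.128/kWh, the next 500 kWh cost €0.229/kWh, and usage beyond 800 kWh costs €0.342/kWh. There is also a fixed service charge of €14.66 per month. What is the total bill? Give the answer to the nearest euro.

€498

First 300 kWh × €0.128 = €38.40
Next 500 kWh × €0.229 = €114.50
Remaining 967 kWh × €0.342 = €330.71
Energy charge = €483.61; + service €14.66 = €498.27 ≈ €498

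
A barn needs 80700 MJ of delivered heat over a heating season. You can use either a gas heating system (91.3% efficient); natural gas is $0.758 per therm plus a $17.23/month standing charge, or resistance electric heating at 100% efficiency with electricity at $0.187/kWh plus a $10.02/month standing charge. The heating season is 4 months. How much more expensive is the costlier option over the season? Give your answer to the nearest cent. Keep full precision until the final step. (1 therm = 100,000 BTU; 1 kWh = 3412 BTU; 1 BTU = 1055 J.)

Heat load = 80700 MJ = 80,700,000,000 J / 1055 = 76,492,891 BTU
Gas: input = 76,492,891 / 0.913 = 83,781,918 BTU = 837.8 therm → 837.8 × $0.758 = $635.07; + 4 × $17.23 standing = $703.99
Electric: 76,492,891 BTU / 3412 = 22,420 kWh → × $0.187 = $4,192.31; + 4 × $10.02 standing = $4,232.39
Difference = |$703.99 − $4,232.39| = $3,528.41

$3528.41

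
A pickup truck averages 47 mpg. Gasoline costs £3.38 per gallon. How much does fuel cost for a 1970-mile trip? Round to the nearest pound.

£142

Fuel = 1970 mi / 47 mpg = 41.91 gal
Cost = 41.91 gal × £3.38/gal = £141.67 ≈ £142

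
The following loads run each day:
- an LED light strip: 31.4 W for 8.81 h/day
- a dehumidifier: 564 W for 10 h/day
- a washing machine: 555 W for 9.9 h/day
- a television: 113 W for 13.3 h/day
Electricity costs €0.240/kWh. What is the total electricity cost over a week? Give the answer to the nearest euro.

LED light strip: 31.4 W × 8.81 h × 7 d = 1,936 Wh = 1.936 kWh
dehumidifier: 564 W × 10 h × 7 d = 39,480 Wh = 39.48 kWh
washing machine: 555 W × 9.9 h × 7 d = 38,462 Wh = 38.46 kWh
television: 113 W × 13.3 h × 7 d = 10,520 Wh = 10.52 kWh
Total energy = 1.936 + 39.48 + 38.46 + 10.52 = 90.4 kWh
Cost = 90.4 kWh × €0.240 = €21.70 ≈ €22

€22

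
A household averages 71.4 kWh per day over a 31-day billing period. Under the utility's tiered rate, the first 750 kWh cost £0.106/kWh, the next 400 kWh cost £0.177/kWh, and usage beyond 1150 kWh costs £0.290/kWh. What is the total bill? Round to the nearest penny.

£458.69

Usage = 71.4 kWh/day × 31 days = 2213.4 kWh
First 750 kWh × £0.106 = £79.50
Next 400 kWh × £0.177 = £70.80
Remaining 1063.4 kWh × £0.290 = £308.39
Total = £458.69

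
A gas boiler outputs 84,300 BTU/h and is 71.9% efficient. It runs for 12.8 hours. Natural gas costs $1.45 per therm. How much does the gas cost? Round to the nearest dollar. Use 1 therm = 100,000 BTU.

$22

Heat delivered = 84,300 BTU/h × 12.8 h = 1,079,040 BTU
Gas input = 1,079,040 / 0.719 = 1,500,751 BTU
= 1,500,751 / 100,000 = 15.01 therm
Cost = 15.01 × $1.45/therm = $21.76 ≈ $22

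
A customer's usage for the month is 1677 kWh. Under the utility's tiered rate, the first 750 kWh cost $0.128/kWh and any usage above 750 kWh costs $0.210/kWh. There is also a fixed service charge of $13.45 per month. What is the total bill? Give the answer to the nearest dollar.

First 750 kWh × $0.128 = $96.00
Remaining 927 kWh × $0.210 = $194.67
Energy charge = $290.67; + service $13.45 = $304.12 ≈ $304

$304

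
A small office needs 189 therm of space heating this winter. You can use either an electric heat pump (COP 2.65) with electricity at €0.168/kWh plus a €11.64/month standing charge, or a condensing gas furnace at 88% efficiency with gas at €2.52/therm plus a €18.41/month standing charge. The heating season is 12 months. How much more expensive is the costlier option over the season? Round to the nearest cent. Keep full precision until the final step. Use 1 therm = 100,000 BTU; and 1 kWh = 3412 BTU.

Heat load = 189 therm × 100,000 = 18,900,000 BTU
Gas: input = 18,900,000 / 0.88 = 21,477,273 BTU = 214.8 therm → 214.8 × €2.52 = €541.23; + 12 × €18.41 standing = €762.15
Heat pump: 18,900,000 BTU / 3412 = 5,539 kWh heat; / 2.65 = 2,090 kWh in → × €0.168 = €351.17; + 12 × €11.64 standing = €490.85
Difference = |€762.15 − €490.85| = €271.30

€271.30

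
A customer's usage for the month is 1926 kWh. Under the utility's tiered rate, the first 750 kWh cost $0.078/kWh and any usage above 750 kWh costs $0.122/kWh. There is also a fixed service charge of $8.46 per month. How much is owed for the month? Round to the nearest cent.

$210.43

First 750 kWh × $0.078 = $58.50
Remaining 1176 kWh × $0.122 = $143.47
Energy charge = $201.97; + service $8.46 = $210.43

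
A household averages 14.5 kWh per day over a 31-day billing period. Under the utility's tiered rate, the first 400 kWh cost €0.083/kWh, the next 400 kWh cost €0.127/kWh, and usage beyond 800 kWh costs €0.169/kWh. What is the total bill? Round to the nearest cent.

Usage = 14.5 kWh/day × 31 days = 449.5 kWh
First 400 kWh × €0.083 = €33.20
Next 49.5 kWh × €0.127 = €6.29
Remaining tier: 0 kWh (not reached)
Total = €39.49

€39.49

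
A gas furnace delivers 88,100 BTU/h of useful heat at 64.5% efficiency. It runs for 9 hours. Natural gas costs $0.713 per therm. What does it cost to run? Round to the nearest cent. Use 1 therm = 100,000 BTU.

Heat delivered = 88,100 BTU/h × 9 h = 792,900 BTU
Gas input = 792,900 / 0.645 = 1,229,302 BTU
= 1,229,302 / 100,000 = 12.29 therm
Cost = 12.29 × $0.713/therm = $8.76

$8.76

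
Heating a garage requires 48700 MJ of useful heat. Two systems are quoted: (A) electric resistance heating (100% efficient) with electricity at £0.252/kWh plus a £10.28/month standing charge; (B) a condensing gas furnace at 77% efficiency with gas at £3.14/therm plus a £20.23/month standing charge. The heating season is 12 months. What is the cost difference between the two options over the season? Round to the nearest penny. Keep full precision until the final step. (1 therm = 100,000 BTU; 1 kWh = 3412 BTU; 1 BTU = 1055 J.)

Heat load = 48700 MJ = 48,700,000,000 J / 1055 = 46,161,137 BTU
Gas: input = 46,161,137 / 0.77 = 59,949,529 BTU = 599.5 therm → 599.5 × £3.14 = £1,882.42; + 12 × £20.23 standing = £2,125.18
Electric: 46,161,137 BTU / 3412 = 13,530 kWh → × £0.252 = £3,409.32; + 12 × £10.28 standing = £3,532.68
Difference = |£2,125.18 − £3,532.68| = £1,407.51

£1407.51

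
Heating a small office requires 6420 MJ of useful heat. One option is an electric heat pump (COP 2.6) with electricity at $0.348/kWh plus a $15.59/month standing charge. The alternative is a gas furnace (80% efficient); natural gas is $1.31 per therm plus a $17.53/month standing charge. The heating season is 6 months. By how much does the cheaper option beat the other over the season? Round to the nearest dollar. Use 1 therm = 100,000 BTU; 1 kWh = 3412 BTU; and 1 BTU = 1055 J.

Heat load = 6420 MJ = 6,420,000,000 J / 1055 = 6,085,308 BTU
Gas: input = 6,085,308 / 0.80 = 7,606,635 BTU = 76.07 therm → 76.07 × $1.31 = $99.65; + 6 × $17.53 standing = $204.83
Heat pump: 6,085,308 BTU / 3412 = 1,784 kWh heat; / 2.6 = 686 kWh in → × $0.348 = $238.71; + 6 × $15.59 standing = $332.25
Difference = |$204.83 − $332.25| = $127.43 ≈ $127

$127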